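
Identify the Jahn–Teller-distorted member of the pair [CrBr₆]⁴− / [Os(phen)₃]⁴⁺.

[CrBr₆]⁴−

[CrBr₆]⁴−: Summing ligand charges against the −4 overall charge gives an oxidation state of +2 for chromium. Cr sits in group 6, so the d-electron count is 6 − 2 = 4. Bromide is a weak-field ligand for a first-row metal, so the complex is high-spin. The t₂g³e_g¹ (high-spin) configuration has an unevenly filled e_g set; the Jahn–Teller theorem predicts a tetragonal distortion (typically axial elongation) to lift the degeneracy.
[Os(phen)₃]⁴⁺: Ligand charges: 1,10-phenanthroline is neutral. With an overall charge of +4 the osmium centre must be in the +4 oxidation state. Group 8 minus oxidation state 4 gives a d⁴ configuration. A 5d ion has a large Δₒ and is invariably low-spin. The d⁴ configuration leaves the e_g set evenly filled (or empty) — no strong Jahn–Teller driving force.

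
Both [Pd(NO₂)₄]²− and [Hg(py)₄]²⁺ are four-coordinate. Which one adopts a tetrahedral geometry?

[Hg(py)₄]²⁺

For [Pd(NO₂)₄]²−: Each nitro (N-bound nitrite) is −1; balancing the −2 overall charge requires Pd(II). Pd sits in group 10, so the d-electron count is 10 − 2 = 8. A 4d d⁸ ion has a large crystal-field splitting; square planar leaves the high-energy d_{x²−y²} orbital empty and maximises CFSE. → square planar.
For [Hg(py)₄]²⁺: Ligand charges: pyridine is neutral. With an overall charge of +2 the mercury centre must be in the +2 oxidation state. Mercury is a group-12 element; Hg(II) is therefore d¹⁰. A d¹⁰ ion has no crystal-field stabilisation preference between square planar and tetrahedral, so four ligands adopt the sterically favoured tetrahedral geometry. → tetrahedral.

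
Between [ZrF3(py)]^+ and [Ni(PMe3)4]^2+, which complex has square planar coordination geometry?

For [ZrF3(py)]^+: Summing ligand charges against the +1 overall charge gives an oxidation state of +4 for zirconium. Zr sits in group 4, so the d-electron count is 4 − 4 = 0. A d⁰ ion has no crystal-field stabilisation preference between square planar and tetrahedral, so four ligands adopt the sterically favoured tetrahedral geometry. → tetrahedral.
For [Ni(PMe3)4]^2+: Summing ligand charges against the +2 overall charge gives an oxidation state of +2 for nickel. Ni sits in group 10, so the d-electron count is 10 − 2 = 8. Trimethylphosphine is a strong-field ligand (high in the spectrochemical series). A 3d d⁸ ion with strong-field ligands gains enough CFSE to favour square planar over tetrahedral. → square planar.

[Ni(PMe3)4]^2+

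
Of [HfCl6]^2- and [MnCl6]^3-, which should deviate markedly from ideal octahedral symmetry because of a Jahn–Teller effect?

[HfCl6]^2-: Ligand charges: each chloride is −1. With an overall charge of −2 the hafnium centre must be in the +4 oxidation state. Group 4 minus oxidation state 4 gives a d⁰ configuration. The d⁰ configuration leaves the e_g set evenly filled (or empty) — no strong Jahn–Teller driving force.
[MnCl6]^3-: Each chloride is −1; balancing the −3 overall charge requires Mn(III). Group 7 minus oxidation state 3 gives a d⁴ configuration. Chloride is a weak-field ligand for a first-row metal, so the complex is high-spin. The t₂g³e_g¹ (high-spin) configuration has an unevenly filled e_g set; the Jahn–Teller theorem predicts a tetragonal distortion (typically axial elongation) to lift the degeneracy.

[MnCl6]^3-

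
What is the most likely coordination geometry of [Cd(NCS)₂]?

linear

Each isothiocyanate is −1; balancing the 0 overall charge requires Cd(II).
Cd sits in group 12, so the d-electron count is 12 − 2 = 10.
Coordination number: 2.
A d¹⁰ ion with only two ligands adopts a linear arrangement (sp hybridisation; no CFSE preference).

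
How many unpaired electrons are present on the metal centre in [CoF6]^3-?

Summing ligand charges against the −3 overall charge gives an oxidation state of +3 for cobalt.
Co sits in group 9, so the d-electron count is 9 − 3 = 6.
The spin state decides the count: fluoride is the one ligand weak enough to leave Co(III) high-spin — [CoF₆]³⁻ is the classic exception.
An octahedral high-spin d⁶ ion is t₂g⁴e_g², giving 4 unpaired electrons.

4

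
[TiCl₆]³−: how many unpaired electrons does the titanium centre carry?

Each chloride is −1; balancing the −3 overall charge requires Ti(III).
Titanium is a group-4 element; Ti(III) is therefore d¹.
In an octahedral field the d¹ configuration is t₂g¹e_g⁰ (only one arrangement possible), giving 1 unpaired electron.

1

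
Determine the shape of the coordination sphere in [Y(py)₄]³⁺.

Pyridine is neutral; balancing the +3 overall charge requires Y(III).
Group 3 minus oxidation state 3 gives a d⁰ configuration.
With 4 monodentate ligands the coordination number is 4.
A d⁰ ion has no crystal-field stabilisation preference between square planar and tetrahedral, so four ligands adopt the sterically favoured tetrahedral geometry.

tetrahedral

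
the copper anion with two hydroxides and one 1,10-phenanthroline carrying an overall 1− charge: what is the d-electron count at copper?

d¹⁰

Each hydroxide is −1; 1,10-phenanthroline is neutral; balancing the −1 overall charge requires Cu(I).
Copper is a group-11 element; Cu(I) is therefore d¹⁰.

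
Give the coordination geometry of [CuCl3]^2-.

trigonal planar

Ligand charges: each chloride is −1. With an overall charge of −2 the copper centre must be in the +1 oxidation state.
Group 11 minus oxidation state 1 gives a d¹⁰ configuration.
Coordination number: 3.
Three ligands around a d¹⁰ centre minimise repulsion in a trigonal-planar arrangement.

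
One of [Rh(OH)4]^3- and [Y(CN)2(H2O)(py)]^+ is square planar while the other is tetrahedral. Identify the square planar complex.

[Rh(OH)4]^3-

For [Rh(OH)4]^3-: Summing ligand charges against the −3 overall charge gives an oxidation state of +1 for rhodium. Rh sits in group 9, so the d-electron count is 9 − 1 = 8. A 4d d⁸ ion has a large crystal-field splitting; square planar leaves the high-energy d_{x²−y²} orbital empty and maximises CFSE. → square planar.
For [Y(CN)2(H2O)(py)]^+: Ligand charges: each cyanide is −1; water is neutral; pyridine is neutral. With an overall charge of +1 the yttrium centre must be in the +3 oxidation state. Y sits in group 3, so the d-electron count is 3 − 3 = 0. A d⁰ ion has no crystal-field stabilisation preference between square planar and tetrahedral, so four ligands adopt the sterically favoured tetrahedral geometry. → tetrahedral.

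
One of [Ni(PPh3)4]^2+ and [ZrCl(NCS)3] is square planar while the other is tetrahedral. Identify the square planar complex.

[Ni(PPh3)4]^2+

For [Ni(PPh3)4]^2+: Ligand charges: triphenylphosphine is neutral. With an overall charge of +2 the nickel centre must be in the +2 oxidation state. Ni sits in group 10, so the d-electron count is 10 − 2 = 8. Triphenylphosphine is a strong-field ligand (high in the spectrochemical series). A 3d d⁸ ion with strong-field ligands gains enough CFSE to favour square planar over tetrahedral. → square planar.
For [ZrCl(NCS)3]: Summing ligand charges against the 0 overall charge gives an oxidation state of +4 for zirconium. Zirconium is a group-4 element; Zr(IV) is therefore d⁰. A d⁰ ion has no crystal-field stabilisation preference between square planar and tetrahedral, so four ligands adopt the sterically favoured tetrahedral geometry. → tetrahedral.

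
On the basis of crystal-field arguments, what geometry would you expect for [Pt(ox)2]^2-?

Summing ligand charges against the −2 overall charge gives an oxidation state of +2 for platinum.
Pt sits in group 10, so the d-electron count is 10 − 2 = 8.
Counting donor atoms: 2×oxalate (bidentate) → 4 donors. Coordination number = 4.
A 5d d⁸ ion has a large crystal-field splitting; square planar leaves the high-energy d_{x²−y²} orbital empty and maximises CFSE.

square planar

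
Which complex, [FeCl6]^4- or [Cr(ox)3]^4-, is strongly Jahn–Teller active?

[Cr(ox)3]^4-

[FeCl6]^4-: Summing ligand charges against the −4 overall charge gives an oxidation state of +2 for iron. Group 8 minus oxidation state 2 gives a d⁶ configuration. Chloride is a weak-field ligand for a first-row metal, so the complex is high-spin. The d⁶ configuration leaves the e_g set evenly filled (or empty) — no strong Jahn–Teller driving force.
[Cr(ox)3]^4-: Ligand charges: each oxalate is −2. With an overall charge of −4 the chromium centre must be in the +2 oxidation state. Cr sits in group 6, so the d-electron count is 6 − 2 = 4. Oxalate is a weak-field ligand for a first-row metal, so the complex is high-spin. The t₂g³e_g¹ (high-spin) configuration has an unevenly filled e_g set; the Jahn–Teller theorem predicts a tetragonal distortion (typically axial elongation) to lift the degeneracy.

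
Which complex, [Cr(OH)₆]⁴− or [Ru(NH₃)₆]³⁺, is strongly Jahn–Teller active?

[Cr(OH)₆]⁴−: Ligand charges: each hydroxide is −1. With an overall charge of −4 the chromium centre must be in the +2 oxidation state. Group 6 minus oxidation state 2 gives a d⁴ configuration. Hydroxide is a weak-field ligand for a first-row metal, so the complex is high-spin. The t₂g³e_g¹ (high-spin) configuration has an unevenly filled e_g set; the Jahn–Teller theorem predicts a tetragonal distortion (typically axial elongation) to lift the degeneracy.
[Ru(NH₃)₆]³⁺: Ammonia is neutral; balancing the +3 overall charge requires Ru(III). Ru sits in group 8, so the d-electron count is 8 − 3 = 5. A 4d ion has a large Δₒ and is invariably low-spin. The d⁵ configuration leaves the e_g set evenly filled (or empty) — no strong Jahn–Teller driving force.

[Cr(OH)₆]⁴−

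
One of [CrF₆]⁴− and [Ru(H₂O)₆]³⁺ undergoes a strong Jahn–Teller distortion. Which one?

[CrF₆]⁴−

[CrF₆]⁴−: Summing ligand charges against the −4 overall charge gives an oxidation state of +2 for chromium. Group 6 minus oxidation state 2 gives a d⁴ configuration. Fluoride is a weak-field ligand for a first-row metal, so the complex is high-spin. The t₂g³e_g¹ (high-spin) configuration has an unevenly filled e_g set; the Jahn–Teller theorem predicts a tetragonal distortion (typically axial elongation) to lift the degeneracy.
[Ru(H₂O)₆]³⁺: Water is neutral; balancing the +3 overall charge requires Ru(III). Ruthenium is a group-8 element; Ru(III) is therefore d⁵. A 4d ion has a large Δₒ and is invariably low-spin. The d⁵ configuration leaves the e_g set evenly filled (or empty) — no strong Jahn–Teller driving force.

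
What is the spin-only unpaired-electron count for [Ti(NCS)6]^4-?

2 unpaired electrons

Ligand charges: each isothiocyanate is −1. With an overall charge of −4 the titanium centre must be in the +2 oxidation state.
Group 4 minus oxidation state 2 gives a d² configuration.
In an octahedral field the d² configuration is t₂g²e_g⁰ (only one arrangement possible), giving 2 unpaired electrons.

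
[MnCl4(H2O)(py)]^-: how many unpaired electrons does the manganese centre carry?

4 unpaired electrons

Each chloride is −1; water is neutral; pyridine is neutral; balancing the −1 overall charge requires Mn(III).
Group 7 minus oxidation state 3 gives a d⁴ configuration.
The spin state decides the count: Chloride is a weak-field ligand for a first-row metal, so the complex is high-spin.
An octahedral high-spin d⁴ ion is t₂g³e_g¹, giving 4 unpaired electrons.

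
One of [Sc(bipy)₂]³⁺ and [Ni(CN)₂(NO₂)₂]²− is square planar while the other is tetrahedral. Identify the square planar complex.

[Ni(CN)₂(NO₂)₂]²−

For [Sc(bipy)₂]³⁺: Summing ligand charges against the +3 overall charge gives an oxidation state of +3 for scandium. Sc sits in group 3, so the d-electron count is 3 − 3 = 0. A d⁰ ion has no crystal-field stabilisation preference between square planar and tetrahedral, so four ligands adopt the sterically favoured tetrahedral geometry. → tetrahedral.
For [Ni(CN)₂(NO₂)₂]²−: Each cyanide is −1; each nitro (N-bound nitrite) is −1; balancing the −2 overall charge requires Ni(II). Group 10 minus oxidation state 2 gives a d⁸ configuration. Cyanide and nitro (N-bound nitrite) are strong-field ligands (high in the spectrochemical series). A 3d d⁸ ion with strong-field ligands gains enough CFSE to favour square planar over tetrahedral. → square planar.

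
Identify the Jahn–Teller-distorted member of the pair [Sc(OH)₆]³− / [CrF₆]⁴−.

[CrF₆]⁴−

[Sc(OH)₆]³−: Each hydroxide is −1; balancing the −3 overall charge requires Sc(III). Sc sits in group 3, so the d-electron count is 3 − 3 = 0. The d⁰ configuration leaves the e_g set evenly filled (or empty) — no strong Jahn–Teller driving force.
[CrF₆]⁴−: Summing ligand charges against the −4 overall charge gives an oxidation state of +2 for chromium. Chromium is a group-6 element; Cr(II) is therefore d⁴. Fluoride is a weak-field ligand for a first-row metal, so the complex is high-spin. The t₂g³e_g¹ (high-spin) configuration has an unevenly filled e_g set; the Jahn–Teller theorem predicts a tetragonal distortion (typically axial elongation) to lift the degeneracy.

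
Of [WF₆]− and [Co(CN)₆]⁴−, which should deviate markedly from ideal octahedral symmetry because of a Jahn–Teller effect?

[WF₆]−: Ligand charges: each fluoride is −1. With an overall charge of −1 the tungsten centre must be in the +5 oxidation state. Tungsten is a group-6 element; W(V) is therefore d¹. The d¹ configuration leaves the e_g set evenly filled (or empty) — no strong Jahn–Teller driving force.
[Co(CN)₆]⁴−: Ligand charges: each cyanide is −1. With an overall charge of −4 the cobalt centre must be in the +2 oxidation state. Cobalt is a group-9 element; Co(II) is therefore d⁷. Cyanide is a strong-field ligand (high in the spectrochemical series) for a first-row metal, so the complex is low-spin. The t₂g⁶e_g¹ (low-spin) configuration has an unevenly filled e_g set; the Jahn–Teller theorem predicts a tetragonal distortion (typically axial elongation) to lift the degeneracy.

[Co(CN)₆]⁴−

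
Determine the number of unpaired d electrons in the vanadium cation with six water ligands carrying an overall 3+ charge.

Ligand charges: water is neutral. With an overall charge of +3 the vanadium centre must be in the +3 oxidation state.
Group 5 minus oxidation state 3 gives a d² configuration.
In an octahedral field the d² configuration is t₂g²e_g⁰ (only one arrangement possible), giving 2 unpaired electrons.

2 unpaired electrons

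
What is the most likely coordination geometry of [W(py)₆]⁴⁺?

octahedral

Ligand charges: pyridine is neutral. With an overall charge of +4 the tungsten centre must be in the +4 oxidation state.
Tungsten is a group-6 element; W(IV) is therefore d².
With 6 monodentate ligands the coordination number is 6.
Six donors around a single metal centre give an octahedral coordination sphere.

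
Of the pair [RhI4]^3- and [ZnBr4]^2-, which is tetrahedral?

[ZnBr4]^2-

For [RhI4]^3-: Each iodide is −1; balancing the −3 overall charge requires Rh(I). Group 9 minus oxidation state 1 gives a d⁸ configuration. A 4d d⁸ ion has a large crystal-field splitting; square planar leaves the high-energy d_{x²−y²} orbital empty and maximises CFSE. → square planar.
For [ZnBr4]^2-: Each bromide is −1; balancing the −2 overall charge requires Zn(II). Zn sits in group 12, so the d-electron count is 12 − 2 = 10. A d¹⁰ ion has no crystal-field stabilisation preference between square planar and tetrahedral, so four ligands adopt the sterically favoured tetrahedral geometry. → tetrahedral.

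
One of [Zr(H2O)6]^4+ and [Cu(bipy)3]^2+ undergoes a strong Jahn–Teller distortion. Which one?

[Zr(H2O)6]^4+: Water is neutral; balancing the +4 overall charge requires Zr(IV). Zirconium is a group-4 element; Zr(IV) is therefore d⁰. The d⁰ configuration leaves the e_g set evenly filled (or empty) — no strong Jahn–Teller driving force.
[Cu(bipy)3]^2+: Ligand charges: 2,2′-bipyridine is neutral. With an overall charge of +2 the copper centre must be in the +2 oxidation state. Group 11 minus oxidation state 2 gives a d⁹ configuration. The t₂g⁶e_g³ configuration has an unevenly filled e_g set; the Jahn–Teller theorem predicts a tetragonal distortion (typically axial elongation) to lift the degeneracy.

[Cu(bipy)3]^2+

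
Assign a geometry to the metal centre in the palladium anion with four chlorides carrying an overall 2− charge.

Each chloride is −1; balancing the −2 overall charge requires Pd(II).
Pd sits in group 10, so the d-electron count is 10 − 2 = 8.
With 4 monodentate ligands the coordination number is 4.
A 4d d⁸ ion has a large crystal-field splitting; square planar leaves the high-energy d_{x²−y²} orbital empty and maximises CFSE.

square planar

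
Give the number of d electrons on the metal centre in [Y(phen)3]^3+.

d⁰

1,10-phenanthroline is neutral; balancing the +3 overall charge requires Y(III).
Group 3 minus oxidation state 3 gives a d⁰ configuration.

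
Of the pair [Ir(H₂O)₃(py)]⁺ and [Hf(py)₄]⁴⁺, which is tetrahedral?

For [Ir(H₂O)₃(py)]⁺: Ligand charges: water is neutral; pyridine is neutral. With an overall charge of +1 the iridium centre must be in the +1 oxidation state. Iridium is a group-9 element; Ir(I) is therefore d⁸. A 5d d⁸ ion has a large crystal-field splitting; square planar leaves the high-energy d_{x²−y²} orbital empty and maximises CFSE. → square planar.
For [Hf(py)₄]⁴⁺: Pyridine is neutral; balancing the +4 overall charge requires Hf(IV). Group 4 minus oxidation state 4 gives a d⁰ configuration. A d⁰ ion has no crystal-field stabilisation preference between square planar and tetrahedral, so four ligands adopt the sterically favoured tetrahedral geometry. → tetrahedral.

[Hf(py)₄]⁴⁺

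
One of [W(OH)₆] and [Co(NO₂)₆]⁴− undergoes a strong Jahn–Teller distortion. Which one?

[Co(NO₂)₆]⁴−

[W(OH)₆]: Each hydroxide is −1; balancing the 0 overall charge requires W(VI). Group 6 minus oxidation state 6 gives a d⁰ configuration. The d⁰ configuration leaves the e_g set evenly filled (or empty) — no strong Jahn–Teller driving force.
[Co(NO₂)₆]⁴−: Each nitro (N-bound nitrite) is −1; balancing the −4 overall charge requires Co(II). Cobalt is a group-9 element; Co(II) is therefore d⁷. Nitro (N-bound nitrite) is a strong-field ligand (high in the spectrochemical series) for a first-row metal, so the complex is low-spin. The t₂g⁶e_g¹ (low-spin) configuration has an unevenly filled e_g set; the Jahn–Teller theorem predicts a tetragonal distortion (typically axial elongation) to lift the degeneracy.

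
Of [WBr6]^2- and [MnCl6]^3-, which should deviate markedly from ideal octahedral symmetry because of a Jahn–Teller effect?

[MnCl6]^3-

[WBr6]^2-: Summing ligand charges against the −2 overall charge gives an oxidation state of +4 for tungsten. Tungsten is a group-6 element; W(IV) is therefore d². The d² configuration leaves the e_g set evenly filled (or empty) — no strong Jahn–Teller driving force.
[MnCl6]^3-: Each chloride is −1; balancing the −3 overall charge requires Mn(III). Mn sits in group 7, so the d-electron count is 7 − 3 = 4. Chloride is a weak-field ligand for a first-row metal, so the complex is high-spin. The t₂g³e_g¹ (high-spin) configuration has an unevenly filled e_g set; the Jahn–Teller theorem predicts a tetragonal distortion (typically axial elongation) to lift the degeneracy.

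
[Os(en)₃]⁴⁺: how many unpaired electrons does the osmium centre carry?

Summing ligand charges against the +4 overall charge gives an oxidation state of +4 for osmium.
Osmium is a group-8 element; Os(IV) is therefore d⁴.
Counting donor atoms: 3×ethylenediamine (bidentate) → 6 donors. Coordination number = 6.
The spin state decides the count: a 5d ion has a large Δₒ and is invariably low-spin.
An octahedral low-spin d⁴ ion is t₂g⁴e_g⁰, giving 2 unpaired electrons.

2 unpaired electrons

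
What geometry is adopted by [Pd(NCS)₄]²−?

square planar

Ligand charges: each isothiocyanate is −1. With an overall charge of −2 the palladium centre must be in the +2 oxidation state.
Pd sits in group 10, so the d-electron count is 10 − 2 = 8.
Coordination number: 4.
A 4d d⁸ ion has a large crystal-field splitting; square planar leaves the high-energy d_{x²−y²} orbital empty and maximises CFSE.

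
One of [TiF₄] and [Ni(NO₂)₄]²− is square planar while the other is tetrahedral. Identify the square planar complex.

[Ni(NO₂)₄]²−

For [TiF₄]: Summing ligand charges against the 0 overall charge gives an oxidation state of +4 for titanium. Ti sits in group 4, so the d-electron count is 4 − 4 = 0. A d⁰ ion has no crystal-field stabilisation preference between square planar and tetrahedral, so four ligands adopt the sterically favoured tetrahedral geometry. → tetrahedral.
For [Ni(NO₂)₄]²−: Ligand charges: each nitro (N-bound nitrite) is −1. With an overall charge of −2 the nickel centre must be in the +2 oxidation state. Ni sits in group 10, so the d-electron count is 10 − 2 = 8. Nitro (N-bound nitrite) is a strong-field ligand (high in the spectrochemical series). A 3d d⁸ ion with strong-field ligands gains enough CFSE to favour square planar over tetrahedral. → square planar.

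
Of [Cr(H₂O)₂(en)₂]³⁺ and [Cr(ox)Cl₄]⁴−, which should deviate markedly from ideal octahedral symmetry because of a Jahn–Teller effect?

[Cr(H₂O)₂(en)₂]³⁺: Ligand charges: water is neutral; ethylenediamine is neutral. With an overall charge of +3 the chromium centre must be in the +3 oxidation state. Group 6 minus oxidation state 3 gives a d³ configuration. The d³ configuration leaves the e_g set evenly filled (or empty) — no strong Jahn–Teller driving force.
[Cr(ox)Cl₄]⁴−: Each oxalate is −2; each chloride is −1; balancing the −4 overall charge requires Cr(II). Cr sits in group 6, so the d-electron count is 6 − 2 = 4. Chloride and oxalate are weak-field ligands for a first-row metal, so the complex is high-spin. The t₂g³e_g¹ (high-spin) configuration has an unevenly filled e_g set; the Jahn–Teller theorem predicts a tetragonal distortion (typically axial elongation) to lift the degeneracy.

[Cr(ox)Cl₄]⁴−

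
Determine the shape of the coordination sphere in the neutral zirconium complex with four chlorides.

tetrahedral

Each chloride is −1; balancing the 0 overall charge requires Zr(IV).
Zirconium is a group-4 element; Zr(IV) is therefore d⁰.
With 4 monodentate ligands the coordination number is 4.
A d⁰ ion has no crystal-field stabilisation preference between square planar and tetrahedral, so four ligands adopt the sterically favoured tetrahedral geometry.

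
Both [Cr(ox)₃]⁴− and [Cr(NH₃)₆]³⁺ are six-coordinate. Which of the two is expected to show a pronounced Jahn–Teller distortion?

[Cr(ox)₃]⁴−

[Cr(ox)₃]⁴−: Summing ligand charges against the −4 overall charge gives an oxidation state of +2 for chromium. Group 6 minus oxidation state 2 gives a d⁴ configuration. Oxalate is a weak-field ligand for a first-row metal, so the complex is high-spin. The t₂g³e_g¹ (high-spin) configuration has an unevenly filled e_g set; the Jahn–Teller theorem predicts a tetragonal distortion (typically axial elongation) to lift the degeneracy.
[Cr(NH₃)₆]³⁺: Ligand charges: ammonia is neutral. With an overall charge of +3 the chromium centre must be in the +3 oxidation state. Cr sits in group 6, so the d-electron count is 6 − 3 = 3. The d³ configuration leaves the e_g set evenly filled (or empty) — no strong Jahn–Teller driving force.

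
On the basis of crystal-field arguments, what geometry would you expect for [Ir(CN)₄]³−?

Ligand charges: each cyanide is −1. With an overall charge of −3 the iridium centre must be in the +1 oxidation state.
Ir sits in group 9, so the d-electron count is 9 − 1 = 8.
With 4 monodentate ligands the coordination number is 4.
A 5d d⁸ ion has a large crystal-field splitting; square planar leaves the high-energy d_{x²−y²} orbital empty and maximises CFSE.

square planar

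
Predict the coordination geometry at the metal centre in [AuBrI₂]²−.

Ligand charges: each bromide is −1; each iodide is −1. With an overall charge of −2 the gold centre must be in the +1 oxidation state.
Au sits in group 11, so the d-electron count is 11 − 1 = 10.
With 3 monodentate ligands the coordination number is 3.
Three ligands around a d¹⁰ centre minimise repulsion in a trigonal-planar arrangement.

trigonal planar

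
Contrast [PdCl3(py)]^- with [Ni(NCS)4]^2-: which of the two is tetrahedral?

[Ni(NCS)4]^2-

For [PdCl3(py)]^-: Ligand charges: each chloride is −1; pyridine is neutral. With an overall charge of −1 the palladium centre must be in the +2 oxidation state. Group 10 minus oxidation state 2 gives a d⁸ configuration. A 4d d⁸ ion has a large crystal-field splitting; square planar leaves the high-energy d_{x²−y²} orbital empty and maximises CFSE. → square planar.
For [Ni(NCS)4]^2-: Each isothiocyanate is −1; balancing the −2 overall charge requires Ni(II). Ni sits in group 10, so the d-electron count is 10 − 2 = 8. Isothiocyanate is a weak-field ligand. With weak-field ligands the CFSE gain from square planar is small, so a 3d d⁸ ion takes the sterically preferred tetrahedral geometry. → tetrahedral.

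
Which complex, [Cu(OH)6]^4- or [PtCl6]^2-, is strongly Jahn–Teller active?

[Cu(OH)6]^4-

[Cu(OH)6]^4-: Each hydroxide is −1; balancing the −4 overall charge requires Cu(II). Copper is a group-11 element; Cu(II) is therefore d⁹. The t₂g⁶e_g³ configuration has an unevenly filled e_g set; the Jahn–Teller theorem predicts a tetragonal distortion (typically axial elongation) to lift the degeneracy.
[PtCl6]^2-: Each chloride is −1; balancing the −2 overall charge requires Pt(IV). Pt sits in group 10, so the d-electron count is 10 − 4 = 6. A 5d ion has a large Δₒ and is invariably low-spin. The d⁶ configuration leaves the e_g set evenly filled (or empty) — no strong Jahn–Teller driving force.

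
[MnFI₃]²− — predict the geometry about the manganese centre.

tetrahedral

Each fluoride is −1; each iodide is −1; balancing the −2 overall charge requires Mn(II).
Group 7 minus oxidation state 2 gives a d⁵ configuration.
Coordination number: 4.
Fluoride and iodide are weak-field ligands.
A high-spin d⁵ ion has zero CFSE in either geometry, so four ligands adopt the sterically favoured tetrahedral geometry.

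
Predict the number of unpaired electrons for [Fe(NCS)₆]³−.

Summing ligand charges against the −3 overall charge gives an oxidation state of +3 for iron.
Group 8 minus oxidation state 3 gives a d⁵ configuration.
The spin state decides the count: Isothiocyanate is a weak-field ligand for a first-row metal, so the complex is high-spin.
An octahedral high-spin d⁵ ion is t₂g³e_g², giving 5 unpaired electrons.

5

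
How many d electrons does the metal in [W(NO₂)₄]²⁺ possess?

d0

Ligand charges: each nitro (N-bound nitrite) is −1. With an overall charge of +2 the tungsten centre must be in the +6 oxidation state.
Tungsten is a group-6 element; W(VI) is therefore d⁰.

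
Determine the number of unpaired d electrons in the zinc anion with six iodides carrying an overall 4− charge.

Summing ligand charges against the −4 overall charge gives an oxidation state of +2 for zinc.
Zinc is a group-12 element; Zn(II) is therefore d¹⁰.
In an octahedral field the d¹⁰ configuration is t₂g⁶e_g⁴, giving 0 unpaired electrons.

0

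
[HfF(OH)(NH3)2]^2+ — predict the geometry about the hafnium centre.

tetrahedral

Summing ligand charges against the +2 overall charge gives an oxidation state of +4 for hafnium.
Group 4 minus oxidation state 4 gives a d⁰ configuration.
With 4 monodentate ligands the coordination number is 4.
A d⁰ ion has no crystal-field stabilisation preference between square planar and tetrahedral, so four ligands adopt the sterically favoured tetrahedral geometry.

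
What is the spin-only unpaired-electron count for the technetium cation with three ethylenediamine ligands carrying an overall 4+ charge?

3

Ethylenediamine is neutral; balancing the +4 overall charge requires Tc(IV).
Group 7 minus oxidation state 4 gives a d³ configuration.
Counting donor atoms: 3×ethylenediamine (bidentate) → 6 donors. Coordination number = 6.
In an octahedral field the d³ configuration is t₂g³e_g⁰ (only one arrangement possible), giving 3 unpaired electrons.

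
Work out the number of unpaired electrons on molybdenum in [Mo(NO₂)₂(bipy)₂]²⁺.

Ligand charges: each nitro (N-bound nitrite) is −1; 2,2′-bipyridine is neutral. With an overall charge of +2 the molybdenum centre must be in the +4 oxidation state.
Mo sits in group 6, so the d-electron count is 6 − 4 = 2.
Counting donor atoms: 2×nitro (N-bound nitrite) (monodentate) → 2 donors; 2×2,2′-bipyridine (bidentate) → 4 donors. Coordination number = 6.
In an octahedral field the d² configuration is t₂g²e_g⁰ (only one arrangement possible), giving 2 unpaired electrons.

2 unpaired electrons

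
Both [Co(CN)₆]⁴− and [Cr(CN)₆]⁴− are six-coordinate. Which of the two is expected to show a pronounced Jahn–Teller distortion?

[Co(CN)₆]⁴−

[Co(CN)₆]⁴−: Summing ligand charges against the −4 overall charge gives an oxidation state of +2 for cobalt. Co sits in group 9, so the d-electron count is 9 − 2 = 7. Cyanide is a strong-field ligand (high in the spectrochemical series) for a first-row metal, so the complex is low-spin. The t₂g⁶e_g¹ (low-spin) configuration has an unevenly filled e_g set; the Jahn–Teller theorem predicts a tetragonal distortion (typically axial elongation) to lift the degeneracy.
[Cr(CN)₆]⁴−: Each cyanide is −1; balancing the −4 overall charge requires Cr(II). Chromium is a group-6 element; Cr(II) is therefore d⁴. Cyanide is a strong-field ligand (high in the spectrochemical series) for a first-row metal, so the complex is low-spin. The d⁴ configuration leaves the e_g set evenly filled (or empty) — no strong Jahn–Teller driving force.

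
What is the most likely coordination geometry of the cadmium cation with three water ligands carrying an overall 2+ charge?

trigonal planar

Summing ligand charges against the +2 overall charge gives an oxidation state of +2 for cadmium.
Group 12 minus oxidation state 2 gives a d¹⁰ configuration.
With 3 monodentate ligands the coordination number is 3.
Three ligands around a d¹⁰ centre minimise repulsion in a trigonal-planar arrangement.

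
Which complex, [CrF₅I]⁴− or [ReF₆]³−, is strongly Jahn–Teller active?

[CrF₅I]⁴−

[CrF₅I]⁴−: Each fluoride is −1; each iodide is −1; balancing the −4 overall charge requires Cr(II). Cr sits in group 6, so the d-electron count is 6 − 2 = 4. Fluoride and iodide are weak-field ligands for a first-row metal, so the complex is high-spin. The t₂g³e_g¹ (high-spin) configuration has an unevenly filled e_g set; the Jahn–Teller theorem predicts a tetragonal distortion (typically axial elongation) to lift the degeneracy.
[ReF₆]³−: Each fluoride is −1; balancing the −3 overall charge requires Re(III). Rhenium is a group-7 element; Re(III) is therefore d⁴. A 5d ion has a large Δₒ and is invariably low-spin. The d⁴ configuration leaves the e_g set evenly filled (or empty) — no strong Jahn–Teller driving force.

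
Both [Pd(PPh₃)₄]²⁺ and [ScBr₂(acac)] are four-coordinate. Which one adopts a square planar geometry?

[Pd(PPh₃)₄]²⁺

For [Pd(PPh₃)₄]²⁺: Triphenylphosphine is neutral; balancing the +2 overall charge requires Pd(II). Palladium is a group-10 element; Pd(II) is therefore d⁸. A 4d d⁸ ion has a large crystal-field splitting; square planar leaves the high-energy d_{x²−y²} orbital empty and maximises CFSE. → square planar.
For [ScBr₂(acac)]: Summing ligand charges against the 0 overall charge gives an oxidation state of +3 for scandium. Scandium is a group-3 element; Sc(III) is therefore d⁰. A d⁰ ion has no crystal-field stabilisation preference between square planar and tetrahedral, so four ligands adopt the sterically favoured tetrahedral geometry. → tetrahedral.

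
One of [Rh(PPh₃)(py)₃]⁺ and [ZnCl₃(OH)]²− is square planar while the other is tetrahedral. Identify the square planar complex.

[Rh(PPh₃)(py)₃]⁺

For [Rh(PPh₃)(py)₃]⁺: Summing ligand charges against the +1 overall charge gives an oxidation state of +1 for rhodium. Rhodium is a group-9 element; Rh(I) is therefore d⁸. A 4d d⁸ ion has a large crystal-field splitting; square planar leaves the high-energy d_{x²−y²} orbital empty and maximises CFSE. → square planar.
For [ZnCl₃(OH)]²−: Each chloride is −1; each hydroxide is −1; balancing the −2 overall charge requires Zn(II). Zn sits in group 12, so the d-electron count is 12 − 2 = 10. A d¹⁰ ion has no crystal-field stabilisation preference between square planar and tetrahedral, so four ligands adopt the sterically favoured tetrahedral geometry. → tetrahedral.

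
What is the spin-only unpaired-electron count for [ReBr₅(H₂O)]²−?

Each bromide is −1; water is neutral; balancing the −2 overall charge requires Re(III).
Re sits in group 7, so the d-electron count is 7 − 3 = 4.
The spin state decides the count: a 5d ion has a large Δₒ and is invariably low-spin.
An octahedral low-spin d⁴ ion is t₂g⁴e_g⁰, giving 2 unpaired electrons.

2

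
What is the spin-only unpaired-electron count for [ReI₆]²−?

3

Ligand charges: each iodide is −1. With an overall charge of −2 the rhenium centre must be in the +4 oxidation state.
Rhenium is a group-7 element; Re(IV) is therefore d³.
In an octahedral field the d³ configuration is t₂g³e_g⁰ (only one arrangement possible), giving 3 unpaired electrons.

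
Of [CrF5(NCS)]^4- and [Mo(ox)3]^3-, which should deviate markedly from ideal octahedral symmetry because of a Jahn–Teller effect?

[CrF5(NCS)]^4-: Summing ligand charges against the −4 overall charge gives an oxidation state of +2 for chromium. Group 6 minus oxidation state 2 gives a d⁴ configuration. Fluoride and isothiocyanate are weak-field ligands for a first-row metal, so the complex is high-spin. The t₂g³e_g¹ (high-spin) configuration has an unevenly filled e_g set; the Jahn–Teller theorem predicts a tetragonal distortion (typically axial elongation) to lift the degeneracy.
[Mo(ox)3]^3-: Summing ligand charges against the −3 overall charge gives an oxidation state of +3 for molybdenum. Mo sits in group 6, so the d-electron count is 6 − 3 = 3. The d³ configuration leaves the e_g set evenly filled (or empty) — no strong Jahn–Teller driving force.

[CrF5(NCS)]^4-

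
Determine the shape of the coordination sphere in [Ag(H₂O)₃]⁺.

trigonal planar

Water is neutral; balancing the +1 overall charge requires Ag(I).
Group 11 minus oxidation state 1 gives a d¹⁰ configuration.
With 3 monodentate ligands the coordination number is 3.
Three ligands around a d¹⁰ centre minimise repulsion in a trigonal-planar arrangement.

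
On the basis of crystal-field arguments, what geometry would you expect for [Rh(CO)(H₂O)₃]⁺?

square planar

Ligand charges: carbonyl is neutral; water is neutral. With an overall charge of +1 the rhodium centre must be in the +1 oxidation state.
Group 9 minus oxidation state 1 gives a d⁸ configuration.
With 4 monodentate ligands the coordination number is 4.
A 4d d⁸ ion has a large crystal-field splitting; square planar leaves the high-energy d_{x²−y²} orbital empty and maximises CFSE.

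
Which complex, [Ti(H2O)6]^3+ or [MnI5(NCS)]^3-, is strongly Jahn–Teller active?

[MnI5(NCS)]^3-

[Ti(H2O)6]^3+: Summing ligand charges against the +3 overall charge gives an oxidation state of +3 for titanium. Group 4 minus oxidation state 3 gives a d¹ configuration. The d¹ configuration leaves the e_g set evenly filled (or empty) — no strong Jahn–Teller driving force.
[MnI5(NCS)]^3-: Each iodide is −1; each isothiocyanate is −1; balancing the −3 overall charge requires Mn(III). Manganese is a group-7 element; Mn(III) is therefore d⁴. Iodide and isothiocyanate are weak-field ligands for a first-row metal, so the complex is high-spin. The t₂g³e_g¹ (high-spin) configuration has an unevenly filled e_g set; the Jahn–Teller theorem predicts a tetragonal distortion (typically axial elongation) to lift the degeneracy.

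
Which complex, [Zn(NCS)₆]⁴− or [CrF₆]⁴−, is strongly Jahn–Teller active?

[CrF₆]⁴−

[Zn(NCS)₆]⁴−: Summing ligand charges against the −4 overall charge gives an oxidation state of +2 for zinc. Zinc is a group-12 element; Zn(II) is therefore d¹⁰. The d¹⁰ configuration leaves the e_g set evenly filled (or empty) — no strong Jahn–Teller driving force.
[CrF₆]⁴−: Ligand charges: each fluoride is −1. With an overall charge of −4 the chromium centre must be in the +2 oxidation state. Group 6 minus oxidation state 2 gives a d⁴ configuration. Fluoride is a weak-field ligand for a first-row metal, so the complex is high-spin. The t₂g³e_g¹ (high-spin) configuration has an unevenly filled e_g set; the Jahn–Teller theorem predicts a tetragonal distortion (typically axial elongation) to lift the degeneracy.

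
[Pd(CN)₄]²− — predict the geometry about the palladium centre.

square planar

Each cyanide is −1; balancing the −2 overall charge requires Pd(II).
Pd sits in group 10, so the d-electron count is 10 − 2 = 8.
With 4 monodentate ligands the coordination number is 4.
A 4d d⁸ ion has a large crystal-field splitting; square planar leaves the high-energy d_{x²−y²} orbital empty and maximises CFSE.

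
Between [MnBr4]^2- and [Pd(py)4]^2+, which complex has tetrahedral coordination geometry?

For [MnBr4]^2-: Summing ligand charges against the −2 overall charge gives an oxidation state of +2 for manganese. Manganese is a group-7 element; Mn(II) is therefore d⁵. A high-spin d⁵ ion has zero CFSE in either geometry, so four ligands adopt the sterically favoured tetrahedral geometry. → tetrahedral.
For [Pd(py)4]^2+: Pyridine is neutral; balancing the +2 overall charge requires Pd(II). Group 10 minus oxidation state 2 gives a d⁸ configuration. A 4d d⁸ ion has a large crystal-field splitting; square planar leaves the high-energy d_{x²−y²} orbital empty and maximises CFSE. → square planar.

[MnBr4]^2-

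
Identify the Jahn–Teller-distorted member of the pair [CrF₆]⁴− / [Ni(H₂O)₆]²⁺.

[CrF₆]⁴−

[CrF₆]⁴−: Summing ligand charges against the −4 overall charge gives an oxidation state of +2 for chromium. Chromium is a group-6 element; Cr(II) is therefore d⁴. Fluoride is a weak-field ligand for a first-row metal, so the complex is high-spin. The t₂g³e_g¹ (high-spin) configuration has an unevenly filled e_g set; the Jahn–Teller theorem predicts a tetragonal distortion (typically axial elongation) to lift the degeneracy.
[Ni(H₂O)₆]²⁺: Water is neutral; balancing the +2 overall charge requires Ni(II). Group 10 minus oxidation state 2 gives a d⁸ configuration. The d⁸ configuration leaves the e_g set evenly filled (or empty) — no strong Jahn–Teller driving force.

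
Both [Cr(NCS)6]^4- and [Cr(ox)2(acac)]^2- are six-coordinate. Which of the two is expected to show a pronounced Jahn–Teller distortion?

[Cr(NCS)6]^4-

[Cr(NCS)6]^4-: Summing ligand charges against the −4 overall charge gives an oxidation state of +2 for chromium. Cr sits in group 6, so the d-electron count is 6 − 2 = 4. Isothiocyanate is a weak-field ligand for a first-row metal, so the complex is high-spin. The t₂g³e_g¹ (high-spin) configuration has an unevenly filled e_g set; the Jahn–Teller theorem predicts a tetragonal distortion (typically axial elongation) to lift the degeneracy.
[Cr(ox)2(acac)]^2-: Ligand charges: each oxalate is −2; each acetylacetonate is −1. With an overall charge of −2 the chromium centre must be in the +3 oxidation state. Chromium is a group-6 element; Cr(III) is therefore d³. The d³ configuration leaves the e_g set evenly filled (or empty) — no strong Jahn–Teller driving force.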